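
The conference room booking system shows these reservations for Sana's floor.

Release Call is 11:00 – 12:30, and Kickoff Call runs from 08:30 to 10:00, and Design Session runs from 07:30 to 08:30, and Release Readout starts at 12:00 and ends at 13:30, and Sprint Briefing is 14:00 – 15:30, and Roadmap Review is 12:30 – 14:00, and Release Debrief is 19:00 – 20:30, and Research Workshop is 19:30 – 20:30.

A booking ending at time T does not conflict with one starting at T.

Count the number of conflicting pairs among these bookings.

3

Sorted by start: Design Session, Kickoff Call, Release Call, Release Readout, Roadmap Review, Sprint Briefing, Release Debrief, Research Workshop.
Kickoff Call starts exactly when Design Session ends (back-to-back, no overlap), so nothing later overlaps Design Session either.
Release Call starts after Kickoff Call ends, so nothing later overlaps Kickoff Call either.
Release Readout starts before Release Call ends → Release Call and Release Readout overlap.
Roadmap Review starts exactly when Release Call ends (back-to-back, no overlap), so nothing later overlaps Release Call either.
Roadmap Review starts before Release Readout ends → Release Readout and Roadmap Review overlap.
Sprint Briefing starts after Release Readout ends, so nothing later overlaps Release Readout either.
Sprint Briefing starts exactly when Roadmap Review ends (back-to-back, no overlap), so nothing later overlaps Roadmap Review either.
Release Debrief starts after Sprint Briefing ends, so nothing later overlaps Sprint Briefing either.
Research Workshop starts before Release Debrief ends → Release Debrief and Research Workshop overlap.
Overlapping pairs: Release Call & Release Readout, Release Debrief & Research Workshop, Release Readout & Roadmap Review — 3 in total.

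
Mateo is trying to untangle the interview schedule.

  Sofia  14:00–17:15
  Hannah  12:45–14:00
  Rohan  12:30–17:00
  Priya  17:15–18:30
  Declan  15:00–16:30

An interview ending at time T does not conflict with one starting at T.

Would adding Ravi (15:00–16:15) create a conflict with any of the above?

Rohan: starts 12:30 before Ravi ends 16:15, and ends 17:00 after Ravi starts 15:00 → overlap.
Hannah: ends 14:00 at or before Ravi starts 15:00 → clear.
Sofia: starts 14:00 before Ravi ends 16:15, and ends 17:15 after Ravi starts 15:00 → overlap.
Declan: starts 15:00 before Ravi ends 16:15, and ends 16:30 after Ravi starts 15:00 → overlap.
Priya: starts 17:15 at or after Ravi ends 16:15 → clear.
Ravi overlaps Rohan, Sofia, Declan.

Yes — it overlaps Declan, Rohan, Sofia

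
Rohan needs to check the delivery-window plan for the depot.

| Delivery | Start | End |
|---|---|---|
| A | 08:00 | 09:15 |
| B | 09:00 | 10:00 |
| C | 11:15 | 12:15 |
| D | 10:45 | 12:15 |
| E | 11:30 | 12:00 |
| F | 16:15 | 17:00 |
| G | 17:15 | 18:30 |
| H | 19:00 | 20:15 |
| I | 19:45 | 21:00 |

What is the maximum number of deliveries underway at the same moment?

3

Sort all start/end points and keep a running count:
08:00 start A → 1
09:00 start B → 2
09:15 end A → 1
10:00 end B → 0
10:45 start D → 1
11:15 start C → 2
11:30 start E → 3
12:00 end E → 2
12:15 end C → 1
12:15 end D → 0
16:15 start F → 1
17:00 end F → 0
17:15 start G → 1
18:30 end G → 0
19:00 start H → 1
19:45 start I → 2
20:15 end H → 1
21:00 end I → 0
Peak is 3, at 11:30 (C, D, E).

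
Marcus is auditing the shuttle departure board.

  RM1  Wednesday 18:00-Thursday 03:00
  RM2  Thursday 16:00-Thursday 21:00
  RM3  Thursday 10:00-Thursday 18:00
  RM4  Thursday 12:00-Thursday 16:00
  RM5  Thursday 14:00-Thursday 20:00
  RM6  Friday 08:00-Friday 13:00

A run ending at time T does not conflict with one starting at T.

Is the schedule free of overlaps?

Sorted by start: RM1, RM3, RM4, RM5, RM2, RM6.
RM3 starts after RM1 ends — done with RM1.
RM4 starts before RM3 ends → RM3 and RM4 overlap.
That's a conflict, so the schedule is not conflict-free.

No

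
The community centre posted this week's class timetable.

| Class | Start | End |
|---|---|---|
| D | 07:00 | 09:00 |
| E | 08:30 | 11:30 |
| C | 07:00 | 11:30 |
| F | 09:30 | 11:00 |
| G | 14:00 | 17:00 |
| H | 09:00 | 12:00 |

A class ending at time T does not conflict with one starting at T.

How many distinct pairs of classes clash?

8

Sorted by start: C, D, E, H, F, G.
D starts before C ends → C and D overlap.
E starts before C ends → C and E overlap.
H starts before C ends → C and H overlap.
F starts before C ends → C and F overlap.
G starts after C ends.
E starts before D ends → D and E overlap.
H starts exactly when D ends (back-to-back, no overlap), so nothing later overlaps D either.
H starts before E ends → E and H overlap.
F starts before E ends → E and F overlap.
G starts after E ends.
F starts before H ends → H and F overlap.
G starts after H ends.
G starts after F ends.
Overlapping pairs: C & D, C & E, C & F, C & H, D & E, E & F, E & H, F & H — 8 in total.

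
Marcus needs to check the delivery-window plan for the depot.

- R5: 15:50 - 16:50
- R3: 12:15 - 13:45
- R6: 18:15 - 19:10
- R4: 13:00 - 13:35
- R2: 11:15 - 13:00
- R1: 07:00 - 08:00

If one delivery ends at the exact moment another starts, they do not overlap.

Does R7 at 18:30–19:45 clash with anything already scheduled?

Yes — it overlaps R6

R1: ends 08:00 at or before R7 starts 18:30 → clear.
R2: ends 13:00 at or before R7 starts 18:30 → clear.
R3: ends 13:45 at or before R7 starts 18:30 → clear.
R4: ends 13:35 at or before R7 starts 18:30 → clear.
R5: ends 16:50 at or before R7 starts 18:30 → clear.
R6: starts 18:15 before R7 ends 19:45, and ends 19:10 after R7 starts 18:30 → overlap.
R7 overlaps R6.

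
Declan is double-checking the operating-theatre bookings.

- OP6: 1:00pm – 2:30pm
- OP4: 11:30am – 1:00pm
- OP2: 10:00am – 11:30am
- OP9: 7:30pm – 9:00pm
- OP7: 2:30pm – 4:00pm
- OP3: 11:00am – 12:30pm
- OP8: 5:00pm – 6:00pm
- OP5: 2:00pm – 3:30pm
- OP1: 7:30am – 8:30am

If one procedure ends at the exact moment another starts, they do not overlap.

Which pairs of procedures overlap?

Sorted by start: OP1, OP2, OP3, OP4, OP6, OP5, OP7, OP8, OP9.
OP2 starts after OP1 ends; OP1 is clear from here.
OP3 starts before OP2 ends → OP2 and OP3 overlap.
OP4 starts exactly when OP2 ends (back-to-back, no overlap); OP2 is clear from here.
OP4 starts before OP3 ends → OP3 and OP4 overlap.
OP6 starts after OP3 ends; OP3 is clear from here.
OP6 starts exactly when OP4 ends (back-to-back, no overlap); OP4 is clear from here.
OP5 starts before OP6 ends → OP6 and OP5 overlap.
OP7 starts exactly when OP6 ends (back-to-back, no overlap); OP6 is clear from here.
OP7 starts before OP5 ends → OP5 and OP7 overlap.
OP8 starts after OP5 ends; OP5 is clear from here.
OP8 starts after OP7 ends; OP7 is clear from here.
OP9 starts after OP8 ends.

OP2 & OP3, OP3 & OP4, OP5 & OP6, OP5 & OP7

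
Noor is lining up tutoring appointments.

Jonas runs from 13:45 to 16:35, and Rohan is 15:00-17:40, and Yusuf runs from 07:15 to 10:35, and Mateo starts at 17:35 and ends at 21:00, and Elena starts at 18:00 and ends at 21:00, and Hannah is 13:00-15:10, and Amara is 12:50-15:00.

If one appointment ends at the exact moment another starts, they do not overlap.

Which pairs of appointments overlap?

Sorted by start: Yusuf, Amara, Hannah, Jonas, Rohan, Mateo, Elena.
Amara starts after Yusuf ends — done with Yusuf.
Hannah starts before Amara ends → Amara and Hannah overlap.
Jonas starts before Amara ends → Amara and Jonas overlap.
Rohan starts exactly when Amara ends (back-to-back, no overlap) — done with Amara.
Jonas starts before Hannah ends → Hannah and Jonas overlap.
Rohan starts before Hannah ends → Hannah and Rohan overlap.
Mateo starts after Hannah ends — done with Hannah.
Rohan starts before Jonas ends → Jonas and Rohan overlap.
Mateo starts after Jonas ends — done with Jonas.
Mateo starts before Rohan ends → Rohan and Mateo overlap.
Elena starts after Rohan ends.
Elena starts before Mateo ends → Mateo and Elena overlap.

Amara & Hannah, Amara & Jonas, Elena & Mateo, Hannah & Jonas, Hannah & Rohan, Jonas & Rohan, Mateo & Rohan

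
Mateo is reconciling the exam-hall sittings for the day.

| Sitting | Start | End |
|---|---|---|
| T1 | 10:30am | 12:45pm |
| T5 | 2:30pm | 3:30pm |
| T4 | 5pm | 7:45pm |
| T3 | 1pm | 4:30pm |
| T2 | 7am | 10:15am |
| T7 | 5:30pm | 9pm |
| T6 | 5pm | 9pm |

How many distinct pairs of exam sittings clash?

Sorted by start: T2, T1, T3, T5, T4, T6, T7.
T1 starts after T2 ends, so T2 has no further overlaps.
T3 starts after T1 ends, so T1 has no further overlaps.
T5 starts before T3 ends → T3 and T5 overlap.
T4 starts after T3 ends, so T3 has no further overlaps.
T4 starts after T5 ends, so T5 has no further overlaps.
T6 starts before T4 ends → T4 and T6 overlap.
T7 starts before T4 ends → T4 and T7 overlap.
T7 starts before T6 ends → T6 and T7 overlap.
Overlapping pairs: T3 & T5, T4 & T6, T4 & T7, T6 & T7 — 4 in total.

4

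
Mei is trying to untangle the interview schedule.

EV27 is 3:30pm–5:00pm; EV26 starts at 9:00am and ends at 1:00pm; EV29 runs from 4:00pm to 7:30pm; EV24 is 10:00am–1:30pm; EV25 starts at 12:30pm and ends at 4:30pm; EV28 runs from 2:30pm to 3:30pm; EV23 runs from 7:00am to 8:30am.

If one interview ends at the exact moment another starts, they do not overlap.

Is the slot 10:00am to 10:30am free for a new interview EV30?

No — it overlaps EV24, EV26

EV23: ends 8:30am at or before EV30 starts 10:00am → clear.
EV26: starts 9:00am before EV30 ends 10:30am, and ends 1:00pm after EV30 starts 10:00am → overlap.
EV24: starts 10:00am before EV30 ends 10:30am, and ends 1:30pm after EV30 starts 10:00am → overlap.
EV25: starts 12:30pm at or after EV30 ends 10:30am → clear.
EV28: starts 2:30pm at or after EV30 ends 10:30am → clear.
EV27: starts 3:30pm at or after EV30 ends 10:30am → clear.
EV29: starts 4:00pm at or after EV30 ends 10:30am → clear.
EV30 overlaps EV24, EV26.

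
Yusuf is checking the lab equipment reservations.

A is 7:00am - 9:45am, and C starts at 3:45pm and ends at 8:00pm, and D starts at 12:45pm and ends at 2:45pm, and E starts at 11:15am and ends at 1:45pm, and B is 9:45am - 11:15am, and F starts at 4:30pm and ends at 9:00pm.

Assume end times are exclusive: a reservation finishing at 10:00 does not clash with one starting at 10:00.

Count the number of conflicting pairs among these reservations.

Two intervals overlap when each starts before the other ends.
Sorted by start: A, B, E, D, C, F.
B starts exactly when A ends (back-to-back, no overlap), so A has no further overlaps.
E starts exactly when B ends (back-to-back, no overlap), so B has no further overlaps.
D starts before E ends → E and D overlap.
C starts after E ends, so E has no further overlaps.
C starts after D ends, so D has no further overlaps.
F starts before C ends → C and F overlap.
Overlapping pairs: C & F, D & E — 2 in total.

2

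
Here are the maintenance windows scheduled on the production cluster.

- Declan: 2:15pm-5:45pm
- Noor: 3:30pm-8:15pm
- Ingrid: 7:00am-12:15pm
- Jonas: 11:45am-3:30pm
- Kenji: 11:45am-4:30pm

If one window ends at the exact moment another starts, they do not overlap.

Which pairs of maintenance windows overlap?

Two intervals overlap when each starts before the other ends.
Sorted by start: Ingrid, Jonas, Kenji, Declan, Noor.
Jonas starts before Ingrid ends → Ingrid and Jonas overlap.
Kenji starts before Ingrid ends → Ingrid and Kenji overlap.
Declan starts after Ingrid ends; Ingrid is clear from here.
Kenji starts before Jonas ends → Jonas and Kenji overlap.
Declan starts before Jonas ends → Jonas and Declan overlap.
Noor starts exactly when Jonas ends (back-to-back, no overlap).
Declan starts before Kenji ends → Kenji and Declan overlap.
Noor starts before Kenji ends → Kenji and Noor overlap.
Noor starts before Declan ends → Declan and Noor overlap.

Declan & Jonas, Declan & Kenji, Declan & Noor, Ingrid & Jonas, Ingrid & Kenji, Jonas & Kenji, Kenji & Noor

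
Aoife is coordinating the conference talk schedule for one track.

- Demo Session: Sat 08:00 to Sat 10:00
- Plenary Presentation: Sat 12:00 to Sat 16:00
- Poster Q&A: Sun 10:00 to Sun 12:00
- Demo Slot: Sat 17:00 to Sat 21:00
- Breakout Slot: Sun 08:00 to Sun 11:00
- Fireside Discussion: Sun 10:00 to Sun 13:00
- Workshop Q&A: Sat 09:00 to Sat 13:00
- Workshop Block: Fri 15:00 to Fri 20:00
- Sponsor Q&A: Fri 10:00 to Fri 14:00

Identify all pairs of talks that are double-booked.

Sorted by start: Sponsor Q&A, Workshop Block, Demo Session, Workshop Q&A, Plenary Presentation, Demo Slot, Breakout Slot, Poster Q&A, Fireside Discussion.
Workshop Block starts after Sponsor Q&A ends, so Sponsor Q&A has no further overlaps.
Demo Session starts after Workshop Block ends, so Workshop Block has no further overlaps.
Workshop Q&A starts before Demo Session ends → Demo Session and Workshop Q&A overlap.
Plenary Presentation starts after Demo Session ends, so Demo Session has no further overlaps.
Plenary Presentation starts before Workshop Q&A ends → Workshop Q&A and Plenary Presentation overlap.
Demo Slot starts after Workshop Q&A ends, so Workshop Q&A has no further overlaps.
Demo Slot starts after Plenary Presentation ends, so Plenary Presentation has no further overlaps.
Breakout Slot starts after Demo Slot ends, so Demo Slot has no further overlaps.
Poster Q&A starts before Breakout Slot ends → Breakout Slot and Poster Q&A overlap.
Fireside Discussion starts before Breakout Slot ends → Breakout Slot and Fireside Discussion overlap.
Fireside Discussion starts before Poster Q&A ends → Poster Q&A and Fireside Discussion overlap.

Breakout Slot & Fireside Discussion, Breakout Slot & Poster Q&A, Demo Session & Workshop Q&A, Fireside Discussion & Poster Q&A, Plenary Presentation & Workshop Q&A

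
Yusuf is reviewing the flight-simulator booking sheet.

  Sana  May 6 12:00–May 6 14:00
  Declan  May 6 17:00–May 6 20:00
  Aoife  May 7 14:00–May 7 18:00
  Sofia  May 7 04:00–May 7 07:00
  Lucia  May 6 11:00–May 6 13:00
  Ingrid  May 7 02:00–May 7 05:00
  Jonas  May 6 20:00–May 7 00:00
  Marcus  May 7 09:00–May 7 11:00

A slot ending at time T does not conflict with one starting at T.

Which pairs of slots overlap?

Check each pair: they overlap iff neither finishes before the other starts.
Sorted by start: Lucia, Sana, Declan, Jonas, Ingrid, Sofia, Marcus, Aoife.
Sana starts before Lucia ends → Lucia and Sana overlap.
Declan starts after Lucia ends, so nothing later overlaps Lucia either.
Declan starts after Sana ends, so nothing later overlaps Sana either.
Jonas starts exactly when Declan ends (back-to-back, no overlap), so nothing later overlaps Declan either.
Ingrid starts after Jonas ends, so nothing later overlaps Jonas either.
Sofia starts before Ingrid ends → Ingrid and Sofia overlap.
Marcus starts after Ingrid ends, so nothing later overlaps Ingrid either.
Marcus starts after Sofia ends, so nothing later overlaps Sofia either.
Aoife starts after Marcus ends.

Ingrid & Sofia, Lucia & Sana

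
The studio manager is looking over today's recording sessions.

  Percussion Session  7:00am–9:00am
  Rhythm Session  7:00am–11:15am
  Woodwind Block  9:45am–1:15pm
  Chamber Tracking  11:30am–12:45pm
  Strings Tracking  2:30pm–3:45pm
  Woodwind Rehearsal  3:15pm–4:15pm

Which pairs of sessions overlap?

Chamber Tracking & Woodwind Block, Percussion Session & Rhythm Session, Rhythm Session & Woodwind Block, Strings Tracking & Woodwind Rehearsal

Check each pair: they overlap iff neither finishes before the other starts.
Sorted by start: Percussion Session, Rhythm Session, Woodwind Block, Chamber Tracking, Strings Tracking, Woodwind Rehearsal.
Rhythm Session starts before Percussion Session ends → Percussion Session and Rhythm Session overlap.
Woodwind Block starts after Percussion Session ends, so Percussion Session has no further overlaps.
Woodwind Block starts before Rhythm Session ends → Rhythm Session and Woodwind Block overlap.
Chamber Tracking starts after Rhythm Session ends, so Rhythm Session has no further overlaps.
Chamber Tracking starts before Woodwind Block ends → Woodwind Block and Chamber Tracking overlap.
Strings Tracking starts after Woodwind Block ends, so Woodwind Block has no further overlaps.
Strings Tracking starts after Chamber Tracking ends, so Chamber Tracking has no further overlaps.
Woodwind Rehearsal starts before Strings Tracking ends → Strings Tracking and Woodwind Rehearsal overlap.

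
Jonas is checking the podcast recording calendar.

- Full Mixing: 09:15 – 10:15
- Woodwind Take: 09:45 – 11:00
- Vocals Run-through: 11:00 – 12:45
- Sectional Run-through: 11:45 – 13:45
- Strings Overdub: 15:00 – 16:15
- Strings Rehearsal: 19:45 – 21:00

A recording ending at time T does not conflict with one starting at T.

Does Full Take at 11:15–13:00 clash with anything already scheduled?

Yes — it overlaps Sectional Run-through, Vocals Run-through

Full Mixing: ends 10:15 at or before Full Take starts 11:15 → clear.
Woodwind Take: ends 11:00 at or before Full Take starts 11:15 → clear.
Vocals Run-through: starts 11:00 before Full Take ends 13:00, and ends 12:45 after Full Take starts 11:15 → overlap.
Sectional Run-through: starts 11:45 before Full Take ends 13:00, and ends 13:45 after Full Take starts 11:15 → overlap.
Strings Overdub: starts 15:00 at or after Full Take ends 13:00 → clear.
Strings Rehearsal: starts 19:45 at or after Full Take ends 13:00 → clear.
Full Take overlaps Vocals Run-through, Sectional Run-through.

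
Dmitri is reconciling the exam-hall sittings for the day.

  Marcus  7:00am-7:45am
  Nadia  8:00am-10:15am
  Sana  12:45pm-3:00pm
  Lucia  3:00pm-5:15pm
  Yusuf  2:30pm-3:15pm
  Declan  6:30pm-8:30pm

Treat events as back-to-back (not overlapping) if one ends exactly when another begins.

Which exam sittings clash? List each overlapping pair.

Lucia & Yusuf, Sana & Yusuf

Sorted by start: Marcus, Nadia, Sana, Yusuf, Lucia, Declan.
Nadia starts after Marcus ends, so Marcus has no further overlaps.
Sana starts after Nadia ends, so Nadia has no further overlaps.
Yusuf starts before Sana ends → Sana and Yusuf overlap.
Lucia starts exactly when Sana ends (back-to-back, no overlap), so Sana has no further overlaps.
Lucia starts before Yusuf ends → Yusuf and Lucia overlap.
Declan starts after Yusuf ends.
Declan starts after Lucia ends.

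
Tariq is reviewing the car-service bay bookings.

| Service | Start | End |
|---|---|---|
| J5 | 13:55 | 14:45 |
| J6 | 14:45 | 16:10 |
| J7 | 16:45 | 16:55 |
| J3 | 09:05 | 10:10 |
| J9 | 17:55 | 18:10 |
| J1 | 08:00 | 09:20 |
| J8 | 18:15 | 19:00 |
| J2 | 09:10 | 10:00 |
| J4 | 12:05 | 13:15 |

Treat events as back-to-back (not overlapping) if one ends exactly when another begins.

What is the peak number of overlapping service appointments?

Sort all start/end points and keep a running count:
08:00 start J1 → 1
09:05 start J3 → 2
09:10 start J2 → 3
09:20 end J1 → 2
10:00 end J2 → 1
10:10 end J3 → 0
12:05 start J4 → 1
13:15 end J4 → 0
13:55 start J5 → 1
14:45 end J5 → 0
14:45 start J6 → 1
16:10 end J6 → 0
16:45 start J7 → 1
16:55 end J7 → 0
17:55 start J9 → 1
18:10 end J9 → 0
18:15 start J8 → 1
19:00 end J8 → 0
Peak is 3, at 09:10 (J1, J2, J3).

3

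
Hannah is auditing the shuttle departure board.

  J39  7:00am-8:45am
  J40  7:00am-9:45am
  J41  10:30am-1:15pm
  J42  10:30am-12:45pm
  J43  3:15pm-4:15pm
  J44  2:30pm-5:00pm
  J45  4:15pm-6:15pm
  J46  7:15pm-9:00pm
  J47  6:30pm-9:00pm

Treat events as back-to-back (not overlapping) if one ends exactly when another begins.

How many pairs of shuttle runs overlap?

Sorted by start: J39, J40, J41, J42, J44, J43, J45, J47, J46.
J40 starts before J39 ends → J39 and J40 overlap.
J41 starts after J39 ends, so nothing later overlaps J39 either.
J41 starts after J40 ends, so nothing later overlaps J40 either.
J42 starts before J41 ends → J41 and J42 overlap.
J44 starts after J41 ends, so nothing later overlaps J41 either.
J44 starts after J42 ends, so nothing later overlaps J42 either.
J43 starts before J44 ends → J44 and J43 overlap.
J45 starts before J44 ends → J44 and J45 overlap.
J47 starts after J44 ends, so nothing later overlaps J44 either.
J45 starts exactly when J43 ends (back-to-back, no overlap), so nothing later overlaps J43 either.
J47 starts after J45 ends, so nothing later overlaps J45 either.
J46 starts before J47 ends → J47 and J46 overlap.
Overlapping pairs: J39 & J40, J41 & J42, J43 & J44, J44 & J45, J46 & J47 — 5 in total.

5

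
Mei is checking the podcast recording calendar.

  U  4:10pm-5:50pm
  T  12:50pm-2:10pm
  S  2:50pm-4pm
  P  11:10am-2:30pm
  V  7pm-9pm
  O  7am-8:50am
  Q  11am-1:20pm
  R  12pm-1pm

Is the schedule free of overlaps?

Sorted by start: O, Q, P, R, T, S, U, V.
Q starts after O ends, so O has no further overlaps.
P starts before Q ends → Q and P overlap.
That's a conflict, so the schedule is not conflict-free.

No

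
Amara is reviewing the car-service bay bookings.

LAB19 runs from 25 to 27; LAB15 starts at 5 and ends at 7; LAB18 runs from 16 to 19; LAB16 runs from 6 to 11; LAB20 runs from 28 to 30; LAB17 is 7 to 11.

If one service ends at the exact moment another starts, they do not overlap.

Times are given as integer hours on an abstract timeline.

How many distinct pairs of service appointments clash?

Check each pair: they overlap iff neither finishes before the other starts.
Sorted by start: LAB15, LAB16, LAB17, LAB18, LAB19, LAB20.
LAB16 starts before LAB15 ends → LAB15 and LAB16 overlap.
LAB17 starts exactly when LAB15 ends (back-to-back, no overlap) — done with LAB15.
LAB17 starts before LAB16 ends → LAB16 and LAB17 overlap.
LAB18 starts after LAB16 ends — done with LAB16.
LAB18 starts after LAB17 ends — done with LAB17.
LAB19 starts after LAB18 ends — done with LAB18.
LAB20 starts after LAB19 ends.
Overlapping pairs: LAB15 & LAB16, LAB16 & LAB17 — 2 in total.

2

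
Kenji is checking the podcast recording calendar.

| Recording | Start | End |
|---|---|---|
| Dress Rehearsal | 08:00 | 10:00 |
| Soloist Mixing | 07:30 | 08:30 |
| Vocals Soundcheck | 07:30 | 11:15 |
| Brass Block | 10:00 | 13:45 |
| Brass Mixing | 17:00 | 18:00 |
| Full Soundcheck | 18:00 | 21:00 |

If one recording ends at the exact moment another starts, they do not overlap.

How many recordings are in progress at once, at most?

Sort all start/end points and keep a running count:
07:30 start Soloist Mixing → 1
07:30 start Vocals Soundcheck → 2
08:00 start Dress Rehearsal → 3
08:30 end Soloist Mixing → 2
10:00 end Dress Rehearsal → 1
10:00 start Brass Block → 2
11:15 end Vocals Soundcheck → 1
13:45 end Brass Block → 0
17:00 start Brass Mixing → 1
18:00 end Brass Mixing → 0
18:00 start Full Soundcheck → 1
21:00 end Full Soundcheck → 0
Peak is 3, at 08:00 (Dress Rehearsal, Soloist Mixing, Vocals Soundcheck).

3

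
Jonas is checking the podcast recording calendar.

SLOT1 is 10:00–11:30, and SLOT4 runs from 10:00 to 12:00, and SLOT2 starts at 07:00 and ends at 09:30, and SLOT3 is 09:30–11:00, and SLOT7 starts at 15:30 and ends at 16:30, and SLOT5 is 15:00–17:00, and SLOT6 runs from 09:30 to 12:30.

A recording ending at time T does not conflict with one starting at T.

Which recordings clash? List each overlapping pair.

SLOT1 & SLOT3, SLOT1 & SLOT4, SLOT1 & SLOT6, SLOT3 & SLOT4, SLOT3 & SLOT6, SLOT4 & SLOT6, SLOT5 & SLOT7

Two intervals overlap when each starts before the other ends.
Sorted by start: SLOT2, SLOT3, SLOT6, SLOT1, SLOT4, SLOT5, SLOT7.
SLOT3 starts exactly when SLOT2 ends (back-to-back, no overlap), so nothing later overlaps SLOT2 either.
SLOT6 starts before SLOT3 ends → SLOT3 and SLOT6 overlap.
SLOT1 starts before SLOT3 ends → SLOT3 and SLOT1 overlap.
SLOT4 starts before SLOT3 ends → SLOT3 and SLOT4 overlap.
SLOT5 starts after SLOT3 ends, so nothing later overlaps SLOT3 either.
SLOT1 starts before SLOT6 ends → SLOT6 and SLOT1 overlap.
SLOT4 starts before SLOT6 ends → SLOT6 and SLOT4 overlap.
SLOT5 starts after SLOT6 ends, so nothing later overlaps SLOT6 either.
SLOT4 starts before SLOT1 ends → SLOT1 and SLOT4 overlap.
SLOT5 starts after SLOT1 ends, so nothing later overlaps SLOT1 either.
SLOT5 starts after SLOT4 ends, so nothing later overlaps SLOT4 either.
SLOT7 starts before SLOT5 ends → SLOT5 and SLOT7 overlap.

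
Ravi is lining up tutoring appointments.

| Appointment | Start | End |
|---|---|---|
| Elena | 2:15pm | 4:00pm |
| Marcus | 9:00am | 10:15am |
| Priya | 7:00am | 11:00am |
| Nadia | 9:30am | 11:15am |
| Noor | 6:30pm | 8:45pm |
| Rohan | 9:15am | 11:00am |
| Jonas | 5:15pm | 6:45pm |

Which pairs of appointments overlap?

Jonas & Noor, Marcus & Nadia, Marcus & Priya, Marcus & Rohan, Nadia & Priya, Nadia & Rohan, Priya & Rohan

Sorted by start: Priya, Marcus, Rohan, Nadia, Elena, Jonas, Noor.
Marcus starts before Priya ends → Priya and Marcus overlap.
Rohan starts before Priya ends → Priya and Rohan overlap.
Nadia starts before Priya ends → Priya and Nadia overlap.
Elena starts after Priya ends — done with Priya.
Rohan starts before Marcus ends → Marcus and Rohan overlap.
Nadia starts before Marcus ends → Marcus and Nadia overlap.
Elena starts after Marcus ends — done with Marcus.
Nadia starts before Rohan ends → Rohan and Nadia overlap.
Elena starts after Rohan ends — done with Rohan.
Elena starts after Nadia ends — done with Nadia.
Jonas starts after Elena ends — done with Elena.
Noor starts before Jonas ends → Jonas and Noor overlap.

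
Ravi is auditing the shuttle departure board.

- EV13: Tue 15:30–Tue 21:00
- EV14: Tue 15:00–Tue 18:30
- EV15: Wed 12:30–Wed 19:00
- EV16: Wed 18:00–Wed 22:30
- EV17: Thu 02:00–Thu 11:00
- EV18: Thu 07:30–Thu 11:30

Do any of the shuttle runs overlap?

Check each pair: they overlap iff neither finishes before the other starts.
Sorted by start: EV14, EV13, EV15, EV16, EV17, EV18.
EV13 starts before EV14 ends → EV14 and EV13 overlap.
That's a conflict, so the schedule is not conflict-free.

Yes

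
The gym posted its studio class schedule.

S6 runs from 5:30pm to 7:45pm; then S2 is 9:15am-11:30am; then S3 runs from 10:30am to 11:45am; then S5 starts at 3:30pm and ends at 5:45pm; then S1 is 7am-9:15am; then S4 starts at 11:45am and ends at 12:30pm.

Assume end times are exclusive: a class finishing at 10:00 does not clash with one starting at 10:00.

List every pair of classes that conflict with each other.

S2 & S3, S5 & S6

Two intervals overlap when each starts before the other ends.
Sorted by start: S1, S2, S3, S4, S5, S6.
S2 starts exactly when S1 ends (back-to-back, no overlap) — done with S1.
S3 starts before S2 ends → S2 and S3 overlap.
S4 starts after S2 ends — done with S2.
S4 starts exactly when S3 ends (back-to-back, no overlap) — done with S3.
S5 starts after S4 ends — done with S4.
S6 starts before S5 ends → S5 and S6 overlap.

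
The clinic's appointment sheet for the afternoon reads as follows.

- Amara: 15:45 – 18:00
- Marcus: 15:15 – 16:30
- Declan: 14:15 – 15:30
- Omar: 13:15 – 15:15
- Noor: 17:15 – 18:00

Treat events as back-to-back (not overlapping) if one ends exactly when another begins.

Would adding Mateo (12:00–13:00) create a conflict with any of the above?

Omar: starts 13:15 at or after Mateo ends 13:00 → clear.
Declan: starts 14:15 at or after Mateo ends 13:00 → clear.
Marcus: starts 15:15 at or after Mateo ends 13:00 → clear.
Amara: starts 15:45 at or after Mateo ends 13:00 → clear.
Noor: starts 17:15 at or after Mateo ends 13:00 → clear.

No — it doesn't clash with anything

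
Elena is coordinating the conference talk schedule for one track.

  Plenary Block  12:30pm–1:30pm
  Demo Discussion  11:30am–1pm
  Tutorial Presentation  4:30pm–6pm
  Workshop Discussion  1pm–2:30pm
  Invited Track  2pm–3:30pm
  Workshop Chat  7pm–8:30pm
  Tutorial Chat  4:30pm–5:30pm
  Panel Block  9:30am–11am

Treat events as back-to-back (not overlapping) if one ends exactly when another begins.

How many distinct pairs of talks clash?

4

Sorted by start: Panel Block, Demo Discussion, Plenary Block, Workshop Discussion, Invited Track, Tutorial Presentation, Tutorial Chat, Workshop Chat.
Demo Discussion starts after Panel Block ends, so nothing later overlaps Panel Block either.
Plenary Block starts before Demo Discussion ends → Demo Discussion and Plenary Block overlap.
Workshop Discussion starts exactly when Demo Discussion ends (back-to-back, no overlap), so nothing later overlaps Demo Discussion either.
Workshop Discussion starts before Plenary Block ends → Plenary Block and Workshop Discussion overlap.
Invited Track starts after Plenary Block ends, so nothing later overlaps Plenary Block either.
Invited Track starts before Workshop Discussion ends → Workshop Discussion and Invited Track overlap.
Tutorial Presentation starts after Workshop Discussion ends, so nothing later overlaps Workshop Discussion either.
Tutorial Presentation starts after Invited Track ends, so nothing later overlaps Invited Track either.
Tutorial Chat starts before Tutorial Presentation ends → Tutorial Presentation and Tutorial Chat overlap.
Workshop Chat starts after Tutorial Presentation ends.
Workshop Chat starts after Tutorial Chat ends.
Overlapping pairs: Demo Discussion & Plenary Block, Invited Track & Workshop Discussion, Plenary Block & Workshop Discussion, Tutorial Chat & Tutorial Presentation — 4 in total.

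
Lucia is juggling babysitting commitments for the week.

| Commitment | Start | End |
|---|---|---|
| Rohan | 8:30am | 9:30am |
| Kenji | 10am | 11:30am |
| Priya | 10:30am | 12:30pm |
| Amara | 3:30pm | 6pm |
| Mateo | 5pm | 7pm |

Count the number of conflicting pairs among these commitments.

2

Sorted by start: Rohan, Kenji, Priya, Amara, Mateo.
Kenji starts after Rohan ends; Rohan is clear from here.
Priya starts before Kenji ends → Kenji and Priya overlap.
Amara starts after Kenji ends; Kenji is clear from here.
Amara starts after Priya ends; Priya is clear from here.
Mateo starts before Amara ends → Amara and Mateo overlap.
Overlapping pairs: Amara & Mateo, Kenji & Priya — 2 in total.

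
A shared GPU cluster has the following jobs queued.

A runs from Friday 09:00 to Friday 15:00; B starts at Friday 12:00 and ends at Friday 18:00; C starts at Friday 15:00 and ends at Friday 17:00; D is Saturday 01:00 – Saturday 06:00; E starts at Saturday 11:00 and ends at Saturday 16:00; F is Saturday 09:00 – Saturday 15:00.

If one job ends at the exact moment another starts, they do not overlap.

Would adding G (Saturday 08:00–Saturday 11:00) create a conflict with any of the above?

Yes — it overlaps F

A: ends Friday 15:00 at or before G starts Saturday 08:00 → clear.
B: ends Friday 18:00 at or before G starts Saturday 08:00 → clear.
C: ends Friday 17:00 at or before G starts Saturday 08:00 → clear.
D: ends Saturday 06:00 at or before G starts Saturday 08:00 → clear.
F: starts Saturday 09:00 before G ends Saturday 11:00, and ends Saturday 15:00 after G starts Saturday 08:00 → overlap.
E: starts Saturday 11:00 at or after G ends Saturday 11:00 → clear.
G overlaps F.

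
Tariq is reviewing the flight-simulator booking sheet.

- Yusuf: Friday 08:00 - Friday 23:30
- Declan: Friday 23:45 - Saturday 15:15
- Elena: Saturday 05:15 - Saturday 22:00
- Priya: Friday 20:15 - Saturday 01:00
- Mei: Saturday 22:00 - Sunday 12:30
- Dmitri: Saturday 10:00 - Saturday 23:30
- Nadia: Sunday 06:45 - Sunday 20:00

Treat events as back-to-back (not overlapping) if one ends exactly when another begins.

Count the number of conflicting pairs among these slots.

7

Check each pair: they overlap iff neither finishes before the other starts.
Sorted by start: Yusuf, Priya, Declan, Elena, Dmitri, Mei, Nadia.
Priya starts before Yusuf ends → Yusuf and Priya overlap.
Declan starts after Yusuf ends, so nothing later overlaps Yusuf either.
Declan starts before Priya ends → Priya and Declan overlap.
Elena starts after Priya ends, so nothing later overlaps Priya either.
Elena starts before Declan ends → Declan and Elena overlap.
Dmitri starts before Declan ends → Declan and Dmitri overlap.
Mei starts after Declan ends, so nothing later overlaps Declan either.
Dmitri starts before Elena ends → Elena and Dmitri overlap.
Mei starts exactly when Elena ends (back-to-back, no overlap), so nothing later overlaps Elena either.
Mei starts before Dmitri ends → Dmitri and Mei overlap.
Nadia starts after Dmitri ends.
Nadia starts before Mei ends → Mei and Nadia overlap.
Overlapping pairs: Declan & Dmitri, Declan & Elena, Declan & Priya, Dmitri & Elena, Dmitri & Mei, Mei & Nadia, Priya & Yusuf — 7 in total.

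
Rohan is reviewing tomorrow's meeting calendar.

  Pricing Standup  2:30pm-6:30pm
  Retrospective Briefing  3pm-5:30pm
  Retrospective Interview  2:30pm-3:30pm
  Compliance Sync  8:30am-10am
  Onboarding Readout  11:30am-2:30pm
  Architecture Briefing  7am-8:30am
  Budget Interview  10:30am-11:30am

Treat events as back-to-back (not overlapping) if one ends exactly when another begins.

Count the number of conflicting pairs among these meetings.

Sorted by start: Architecture Briefing, Compliance Sync, Budget Interview, Onboarding Readout, Retrospective Interview, Pricing Standup, Retrospective Briefing.
Compliance Sync starts exactly when Architecture Briefing ends (back-to-back, no overlap) — done with Architecture Briefing.
Budget Interview starts after Compliance Sync ends — done with Compliance Sync.
Onboarding Readout starts exactly when Budget Interview ends (back-to-back, no overlap) — done with Budget Interview.
Retrospective Interview starts exactly when Onboarding Readout ends (back-to-back, no overlap) — done with Onboarding Readout.
Pricing Standup starts before Retrospective Interview ends → Retrospective Interview and Pricing Standup overlap.
Retrospective Briefing starts before Retrospective Interview ends → Retrospective Interview and Retrospective Briefing overlap.
Retrospective Briefing starts before Pricing Standup ends → Pricing Standup and Retrospective Briefing overlap.
Overlapping pairs: Pricing Standup & Retrospective Briefing, Pricing Standup & Retrospective Interview, Retrospective Briefing & Retrospective Interview — 3 in total.

3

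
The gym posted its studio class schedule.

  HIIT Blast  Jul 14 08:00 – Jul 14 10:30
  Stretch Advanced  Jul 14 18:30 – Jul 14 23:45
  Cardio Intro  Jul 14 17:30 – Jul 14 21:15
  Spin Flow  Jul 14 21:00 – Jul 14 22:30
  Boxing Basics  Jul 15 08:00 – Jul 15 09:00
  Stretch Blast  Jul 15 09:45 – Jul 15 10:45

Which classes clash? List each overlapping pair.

Sorted by start: HIIT Blast, Cardio Intro, Stretch Advanced, Spin Flow, Boxing Basics, Stretch Blast.
Cardio Intro starts after HIIT Blast ends, so nothing later overlaps HIIT Blast either.
Stretch Advanced starts before Cardio Intro ends → Cardio Intro and Stretch Advanced overlap.
Spin Flow starts before Cardio Intro ends → Cardio Intro and Spin Flow overlap.
Boxing Basics starts after Cardio Intro ends, so nothing later overlaps Cardio Intro either.
Spin Flow starts before Stretch Advanced ends → Stretch Advanced and Spin Flow overlap.
Boxing Basics starts after Stretch Advanced ends, so nothing later overlaps Stretch Advanced either.
Boxing Basics starts after Spin Flow ends, so nothing later overlaps Spin Flow either.
Stretch Blast starts after Boxing Basics ends.

Cardio Intro & Spin Flow, Cardio Intro & Stretch Advanced, Spin Flow & Stretch Advanced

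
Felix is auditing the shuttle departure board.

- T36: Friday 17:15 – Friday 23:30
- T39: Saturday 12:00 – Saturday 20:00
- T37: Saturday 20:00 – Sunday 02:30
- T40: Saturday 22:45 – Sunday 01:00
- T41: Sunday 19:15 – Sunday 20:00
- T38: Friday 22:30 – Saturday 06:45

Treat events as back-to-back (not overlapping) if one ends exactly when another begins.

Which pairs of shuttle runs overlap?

T36 & T38, T37 & T40

Sorted by start: T36, T38, T39, T37, T40, T41.
T38 starts before T36 ends → T36 and T38 overlap.
T39 starts after T36 ends — done with T36.
T39 starts after T38 ends — done with T38.
T37 starts exactly when T39 ends (back-to-back, no overlap) — done with T39.
T40 starts before T37 ends → T37 and T40 overlap.
T41 starts after T37 ends.
T41 starts after T40 ends.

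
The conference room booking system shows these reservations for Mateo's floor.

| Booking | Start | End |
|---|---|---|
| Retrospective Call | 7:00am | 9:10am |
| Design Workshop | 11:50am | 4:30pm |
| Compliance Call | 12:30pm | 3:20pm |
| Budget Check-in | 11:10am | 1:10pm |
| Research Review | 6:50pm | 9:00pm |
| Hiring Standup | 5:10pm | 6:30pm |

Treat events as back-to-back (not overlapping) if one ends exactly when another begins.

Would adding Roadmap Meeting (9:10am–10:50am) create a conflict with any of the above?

Retrospective Call: ends 9:10am at or before Roadmap Meeting starts 9:10am → clear.
Budget Check-in: starts 11:10am at or after Roadmap Meeting ends 10:50am → clear.
Design Workshop: starts 11:50am at or after Roadmap Meeting ends 10:50am → clear.
Compliance Call: starts 12:30pm at or after Roadmap Meeting ends 10:50am → clear.
Hiring Standup: starts 5:10pm at or after Roadmap Meeting ends 10:50am → clear.
Research Review: starts 6:50pm at or after Roadmap Meeting ends 10:50am → clear.

No — it doesn't clash with anything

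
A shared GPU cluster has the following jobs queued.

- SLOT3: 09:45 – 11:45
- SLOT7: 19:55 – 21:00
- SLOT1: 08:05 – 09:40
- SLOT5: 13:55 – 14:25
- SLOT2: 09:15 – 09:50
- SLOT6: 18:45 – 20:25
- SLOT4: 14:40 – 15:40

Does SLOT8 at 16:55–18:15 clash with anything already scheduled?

SLOT1: ends 09:40 at or before SLOT8 starts 16:55 → clear.
SLOT2: ends 09:50 at or before SLOT8 starts 16:55 → clear.
SLOT3: ends 11:45 at or before SLOT8 starts 16:55 → clear.
SLOT5: ends 14:25 at or before SLOT8 starts 16:55 → clear.
SLOT4: ends 15:40 at or before SLOT8 starts 16:55 → clear.
SLOT6: starts 18:45 at or after SLOT8 ends 18:15 → clear.
SLOT7: starts 19:55 at or after SLOT8 ends 18:15 → clear.

No — it doesn't clash with anything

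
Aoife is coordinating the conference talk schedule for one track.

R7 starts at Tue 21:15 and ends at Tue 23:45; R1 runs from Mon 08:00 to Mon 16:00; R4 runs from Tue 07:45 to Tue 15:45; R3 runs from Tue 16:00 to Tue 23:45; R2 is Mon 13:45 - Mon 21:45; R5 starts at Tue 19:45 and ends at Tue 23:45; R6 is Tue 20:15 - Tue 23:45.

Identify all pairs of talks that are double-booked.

R1 & R2, R3 & R5, R3 & R6, R3 & R7, R5 & R6, R5 & R7, R6 & R7

Two intervals overlap when each starts before the other ends.
Sorted by start: R1, R2, R4, R3, R5, R6, R7.
R2 starts before R1 ends → R1 and R2 overlap.
R4 starts after R1 ends; R1 is clear from here.
R4 starts after R2 ends; R2 is clear from here.
R3 starts after R4 ends; R4 is clear from here.
R5 starts before R3 ends → R3 and R5 overlap.
R6 starts before R3 ends → R3 and R6 overlap.
R7 starts before R3 ends → R3 and R7 overlap.
R6 starts before R5 ends → R5 and R6 overlap.
R7 starts before R5 ends → R5 and R7 overlap.
R7 starts before R6 ends → R6 and R7 overlap.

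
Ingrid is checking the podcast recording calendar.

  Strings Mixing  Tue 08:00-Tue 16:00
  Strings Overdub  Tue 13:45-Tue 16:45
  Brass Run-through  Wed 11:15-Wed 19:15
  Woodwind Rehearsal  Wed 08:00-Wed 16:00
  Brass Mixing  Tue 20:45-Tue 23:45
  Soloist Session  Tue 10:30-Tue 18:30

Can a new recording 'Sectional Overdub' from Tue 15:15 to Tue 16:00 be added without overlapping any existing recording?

No — it overlaps Soloist Session, Strings Mixing, Strings Overdub

Strings Mixing: starts Tue 08:00 before Sectional Overdub ends Tue 16:00, and ends Tue 16:00 after Sectional Overdub starts Tue 15:15 → overlap.
Soloist Session: starts Tue 10:30 before Sectional Overdub ends Tue 16:00, and ends Tue 18:30 after Sectional Overdub starts Tue 15:15 → overlap.
Strings Overdub: starts Tue 13:45 before Sectional Overdub ends Tue 16:00, and ends Tue 16:45 after Sectional Overdub starts Tue 15:15 → overlap.
Brass Mixing: starts Tue 20:45 at or after Sectional Overdub ends Tue 16:00 → clear.
Woodwind Rehearsal: starts Wed 08:00 at or after Sectional Overdub ends Tue 16:00 → clear.
Brass Run-through: starts Wed 11:15 at or after Sectional Overdub ends Tue 16:00 → clear.
Sectional Overdub overlaps Strings Mixing, Soloist Session, Strings Overdub.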